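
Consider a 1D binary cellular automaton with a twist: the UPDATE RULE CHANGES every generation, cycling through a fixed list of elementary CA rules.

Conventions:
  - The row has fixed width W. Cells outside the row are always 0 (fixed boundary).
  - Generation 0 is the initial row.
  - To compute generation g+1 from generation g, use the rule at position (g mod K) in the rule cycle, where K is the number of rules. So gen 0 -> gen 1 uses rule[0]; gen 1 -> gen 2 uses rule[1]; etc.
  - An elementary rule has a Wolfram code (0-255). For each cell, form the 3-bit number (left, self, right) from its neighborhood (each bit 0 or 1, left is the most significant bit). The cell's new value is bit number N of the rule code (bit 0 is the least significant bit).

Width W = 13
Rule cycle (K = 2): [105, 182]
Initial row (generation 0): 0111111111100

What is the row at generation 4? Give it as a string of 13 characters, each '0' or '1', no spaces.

Answer: 1111011011111

Derivation:
Gen 0: 0111111111100
Gen 1 (rule 105): 0100000000101
Gen 2 (rule 182): 1110000001111
Gen 3 (rule 105): 1010111101001
Gen 4 (rule 182): 1111011011111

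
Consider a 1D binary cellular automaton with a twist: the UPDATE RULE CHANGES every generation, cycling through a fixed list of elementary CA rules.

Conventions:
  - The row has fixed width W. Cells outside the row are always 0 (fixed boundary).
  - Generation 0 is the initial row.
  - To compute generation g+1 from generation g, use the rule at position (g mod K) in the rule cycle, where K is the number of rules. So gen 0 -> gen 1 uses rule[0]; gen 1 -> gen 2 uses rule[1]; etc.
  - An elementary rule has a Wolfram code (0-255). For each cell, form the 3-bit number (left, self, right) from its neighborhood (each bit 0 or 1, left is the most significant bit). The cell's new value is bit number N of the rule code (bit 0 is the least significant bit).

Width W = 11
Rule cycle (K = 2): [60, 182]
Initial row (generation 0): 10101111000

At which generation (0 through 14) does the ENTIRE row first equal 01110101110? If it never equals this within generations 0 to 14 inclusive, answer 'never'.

Gen 0: 10101111000
Gen 1 (rule 60): 11111000100
Gen 2 (rule 182): 01110101110
Gen 3 (rule 60): 01001111001
Gen 4 (rule 182): 11110110111
Gen 5 (rule 60): 10001101100
Gen 6 (rule 182): 11010010010
Gen 7 (rule 60): 10111011011
Gen 8 (rule 182): 11010100100
Gen 9 (rule 60): 10111110110
Gen 10 (rule 182): 11011101001
Gen 11 (rule 60): 10110011101
Gen 12 (rule 182): 11001101011
Gen 13 (rule 60): 10101011110
Gen 14 (rule 182): 11111101101

Answer: 2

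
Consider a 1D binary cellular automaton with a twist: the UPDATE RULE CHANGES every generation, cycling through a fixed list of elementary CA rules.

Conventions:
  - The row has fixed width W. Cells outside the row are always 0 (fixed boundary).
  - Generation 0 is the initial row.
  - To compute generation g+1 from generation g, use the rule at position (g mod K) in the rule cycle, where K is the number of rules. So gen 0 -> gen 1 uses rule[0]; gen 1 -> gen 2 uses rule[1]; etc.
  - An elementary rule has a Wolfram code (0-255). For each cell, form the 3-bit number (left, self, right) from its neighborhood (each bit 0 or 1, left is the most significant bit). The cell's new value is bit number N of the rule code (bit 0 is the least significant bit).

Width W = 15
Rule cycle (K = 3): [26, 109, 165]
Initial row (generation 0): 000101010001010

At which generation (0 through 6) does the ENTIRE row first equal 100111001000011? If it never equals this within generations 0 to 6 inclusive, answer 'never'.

Gen 0: 000101010001010
Gen 1 (rule 26): 001000001010001
Gen 2 (rule 109): 101011101110101
Gen 3 (rule 165): 111101010101111
Gen 4 (rule 26): 100000000001000
Gen 5 (rule 109): 101111111101011
Gen 6 (rule 165): 110111111011100

Answer: never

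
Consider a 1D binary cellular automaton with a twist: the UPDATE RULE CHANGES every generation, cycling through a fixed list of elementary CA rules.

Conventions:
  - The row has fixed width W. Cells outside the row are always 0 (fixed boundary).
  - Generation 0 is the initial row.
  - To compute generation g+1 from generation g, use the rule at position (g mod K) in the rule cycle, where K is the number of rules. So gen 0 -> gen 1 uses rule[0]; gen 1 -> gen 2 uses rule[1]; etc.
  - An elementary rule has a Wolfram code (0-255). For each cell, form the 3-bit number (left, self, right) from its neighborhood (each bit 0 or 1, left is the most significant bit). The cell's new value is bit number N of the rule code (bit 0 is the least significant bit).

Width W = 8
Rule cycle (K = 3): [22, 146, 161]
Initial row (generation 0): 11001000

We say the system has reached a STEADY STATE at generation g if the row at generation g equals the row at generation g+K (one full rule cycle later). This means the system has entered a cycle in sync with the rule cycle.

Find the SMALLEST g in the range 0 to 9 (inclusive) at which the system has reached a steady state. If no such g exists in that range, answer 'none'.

Answer: 7

Derivation:
Gen 0: 11001000
Gen 1 (rule 22): 00111100
Gen 2 (rule 146): 01011010
Gen 3 (rule 161): 00100100
Gen 4 (rule 22): 01111110
Gen 5 (rule 146): 10111101
Gen 6 (rule 161): 01011010
Gen 7 (rule 22): 11000011
Gen 8 (rule 146): 00100100
Gen 9 (rule 161): 10000001
Gen 10 (rule 22): 11000011
Gen 11 (rule 146): 00100100
Gen 12 (rule 161): 10000001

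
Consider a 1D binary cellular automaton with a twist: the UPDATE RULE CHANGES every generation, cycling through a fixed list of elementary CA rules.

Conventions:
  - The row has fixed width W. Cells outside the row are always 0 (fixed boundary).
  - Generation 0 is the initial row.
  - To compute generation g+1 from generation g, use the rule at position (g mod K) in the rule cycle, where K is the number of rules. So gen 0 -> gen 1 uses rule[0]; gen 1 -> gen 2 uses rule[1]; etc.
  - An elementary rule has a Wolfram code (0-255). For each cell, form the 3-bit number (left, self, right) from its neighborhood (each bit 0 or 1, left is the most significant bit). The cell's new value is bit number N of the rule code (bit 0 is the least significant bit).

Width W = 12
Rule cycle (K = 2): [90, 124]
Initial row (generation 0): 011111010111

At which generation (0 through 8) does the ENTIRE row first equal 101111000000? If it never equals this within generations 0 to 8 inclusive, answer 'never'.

Answer: never

Derivation:
Gen 0: 011111010111
Gen 1 (rule 90): 110001000101
Gen 2 (rule 124): 111001100111
Gen 3 (rule 90): 101111111101
Gen 4 (rule 124): 111000000111
Gen 5 (rule 90): 101100001101
Gen 6 (rule 124): 111110001111
Gen 7 (rule 90): 100011011001
Gen 8 (rule 124): 110011111101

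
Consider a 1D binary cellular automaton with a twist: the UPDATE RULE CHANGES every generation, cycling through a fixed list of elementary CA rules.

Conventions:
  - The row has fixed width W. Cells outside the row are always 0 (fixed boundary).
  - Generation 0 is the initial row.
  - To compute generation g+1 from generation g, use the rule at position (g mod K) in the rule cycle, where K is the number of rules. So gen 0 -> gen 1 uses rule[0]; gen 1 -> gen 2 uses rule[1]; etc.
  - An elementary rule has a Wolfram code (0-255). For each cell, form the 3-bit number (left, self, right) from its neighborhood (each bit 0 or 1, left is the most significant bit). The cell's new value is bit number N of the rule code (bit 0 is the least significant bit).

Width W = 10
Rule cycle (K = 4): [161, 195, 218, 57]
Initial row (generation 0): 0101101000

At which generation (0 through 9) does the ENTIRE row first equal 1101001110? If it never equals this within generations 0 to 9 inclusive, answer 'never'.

Gen 0: 0101101000
Gen 1 (rule 161): 0010010011
Gen 2 (rule 195): 1100100101
Gen 3 (rule 218): 1111011000
Gen 4 (rule 57): 1000110111
Gen 5 (rule 161): 0010001010
Gen 6 (rule 195): 1100110000
Gen 7 (rule 218): 1111111000
Gen 8 (rule 57): 1000000111
Gen 9 (rule 161): 0011110010

Answer: never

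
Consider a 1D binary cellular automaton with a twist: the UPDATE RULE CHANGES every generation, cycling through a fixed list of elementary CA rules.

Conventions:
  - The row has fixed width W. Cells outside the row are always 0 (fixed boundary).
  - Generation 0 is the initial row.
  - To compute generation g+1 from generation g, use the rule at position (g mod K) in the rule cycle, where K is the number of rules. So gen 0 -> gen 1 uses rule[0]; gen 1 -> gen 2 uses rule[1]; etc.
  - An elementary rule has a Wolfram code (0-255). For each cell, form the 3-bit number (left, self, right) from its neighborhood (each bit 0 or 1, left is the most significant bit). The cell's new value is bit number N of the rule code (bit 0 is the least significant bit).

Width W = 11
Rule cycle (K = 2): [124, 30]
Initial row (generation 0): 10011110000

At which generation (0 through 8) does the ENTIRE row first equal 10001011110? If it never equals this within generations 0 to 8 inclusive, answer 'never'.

Answer: never

Derivation:
Gen 0: 10011110000
Gen 1 (rule 124): 11010011000
Gen 2 (rule 30): 10011110100
Gen 3 (rule 124): 11010011110
Gen 4 (rule 30): 10011110001
Gen 5 (rule 124): 11010011001
Gen 6 (rule 30): 10011110111
Gen 7 (rule 124): 11010011101
Gen 8 (rule 30): 10011110001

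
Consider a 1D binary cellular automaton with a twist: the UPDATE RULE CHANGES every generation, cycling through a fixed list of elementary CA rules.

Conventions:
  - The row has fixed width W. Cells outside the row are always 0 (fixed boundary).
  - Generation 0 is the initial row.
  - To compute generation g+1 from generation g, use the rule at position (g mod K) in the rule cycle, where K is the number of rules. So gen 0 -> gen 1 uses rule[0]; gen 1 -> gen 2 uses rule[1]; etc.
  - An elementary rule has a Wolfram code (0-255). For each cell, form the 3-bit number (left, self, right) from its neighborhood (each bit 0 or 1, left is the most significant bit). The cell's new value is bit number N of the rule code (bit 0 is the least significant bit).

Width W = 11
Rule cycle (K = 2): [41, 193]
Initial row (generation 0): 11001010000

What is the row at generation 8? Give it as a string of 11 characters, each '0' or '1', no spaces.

Gen 0: 11001010000
Gen 1 (rule 41): 10000100111
Gen 2 (rule 193): 00110000011
Gen 3 (rule 41): 10100111010
Gen 4 (rule 193): 00000011000
Gen 5 (rule 41): 11111010011
Gen 6 (rule 193): 01111000001
Gen 7 (rule 41): 01000011100
Gen 8 (rule 193): 00011001101

Answer: 00011001101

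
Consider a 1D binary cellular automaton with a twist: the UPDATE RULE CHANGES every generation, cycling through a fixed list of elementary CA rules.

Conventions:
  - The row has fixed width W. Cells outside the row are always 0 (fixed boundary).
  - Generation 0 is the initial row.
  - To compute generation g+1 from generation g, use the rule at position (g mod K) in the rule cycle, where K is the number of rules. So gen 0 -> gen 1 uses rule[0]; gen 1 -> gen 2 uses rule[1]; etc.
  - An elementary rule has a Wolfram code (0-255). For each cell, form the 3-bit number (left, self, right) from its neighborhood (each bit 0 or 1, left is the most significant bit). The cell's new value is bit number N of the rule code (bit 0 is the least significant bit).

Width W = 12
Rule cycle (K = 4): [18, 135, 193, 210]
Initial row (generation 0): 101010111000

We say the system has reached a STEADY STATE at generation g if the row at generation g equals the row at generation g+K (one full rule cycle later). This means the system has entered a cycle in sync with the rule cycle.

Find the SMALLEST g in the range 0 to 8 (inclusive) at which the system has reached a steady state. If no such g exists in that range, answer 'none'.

Answer: 6

Derivation:
Gen 0: 101010111000
Gen 1 (rule 18): 000000000100
Gen 2 (rule 135): 111111111101
Gen 3 (rule 193): 011111111100
Gen 4 (rule 210): 101111111110
Gen 5 (rule 18): 000000000001
Gen 6 (rule 135): 111111111111
Gen 7 (rule 193): 011111111111
Gen 8 (rule 210): 101111111111
Gen 9 (rule 18): 000000000000
Gen 10 (rule 135): 111111111111
Gen 11 (rule 193): 011111111111
Gen 12 (rule 210): 101111111111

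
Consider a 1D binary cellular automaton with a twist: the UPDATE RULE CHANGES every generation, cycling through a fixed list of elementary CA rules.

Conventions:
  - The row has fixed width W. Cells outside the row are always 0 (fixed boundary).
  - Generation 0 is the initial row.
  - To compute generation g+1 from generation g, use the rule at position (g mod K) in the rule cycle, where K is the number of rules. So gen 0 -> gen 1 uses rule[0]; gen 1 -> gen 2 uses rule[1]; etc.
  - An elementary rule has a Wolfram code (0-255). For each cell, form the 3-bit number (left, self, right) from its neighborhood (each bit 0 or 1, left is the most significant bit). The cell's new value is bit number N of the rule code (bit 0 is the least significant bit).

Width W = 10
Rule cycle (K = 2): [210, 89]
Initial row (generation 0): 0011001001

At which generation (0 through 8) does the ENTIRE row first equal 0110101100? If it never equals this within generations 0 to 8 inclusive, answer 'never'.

Gen 0: 0011001001
Gen 1 (rule 210): 0101110110
Gen 2 (rule 89): 0001010111
Gen 3 (rule 210): 0010000011
Gen 4 (rule 89): 1001111011
Gen 5 (rule 210): 0110111001
Gen 6 (rule 89): 0110101100
Gen 7 (rule 210): 1010000110
Gen 8 (rule 89): 0001110111

Answer: 6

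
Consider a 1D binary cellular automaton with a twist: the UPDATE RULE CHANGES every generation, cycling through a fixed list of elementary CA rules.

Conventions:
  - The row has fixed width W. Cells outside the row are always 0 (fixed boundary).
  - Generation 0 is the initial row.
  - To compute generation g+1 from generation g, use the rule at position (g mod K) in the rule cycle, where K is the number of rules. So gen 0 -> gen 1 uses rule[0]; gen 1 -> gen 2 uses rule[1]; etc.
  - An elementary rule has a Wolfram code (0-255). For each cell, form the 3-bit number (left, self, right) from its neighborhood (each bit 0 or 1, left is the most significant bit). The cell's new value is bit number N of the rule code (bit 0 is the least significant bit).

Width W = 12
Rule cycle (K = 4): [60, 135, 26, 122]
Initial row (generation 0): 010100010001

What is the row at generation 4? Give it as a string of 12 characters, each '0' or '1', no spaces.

Gen 0: 010100010001
Gen 1 (rule 60): 011110011001
Gen 2 (rule 135): 101100100011
Gen 3 (rule 26): 001011010110
Gen 4 (rule 122): 010111101111

Answer: 010111101111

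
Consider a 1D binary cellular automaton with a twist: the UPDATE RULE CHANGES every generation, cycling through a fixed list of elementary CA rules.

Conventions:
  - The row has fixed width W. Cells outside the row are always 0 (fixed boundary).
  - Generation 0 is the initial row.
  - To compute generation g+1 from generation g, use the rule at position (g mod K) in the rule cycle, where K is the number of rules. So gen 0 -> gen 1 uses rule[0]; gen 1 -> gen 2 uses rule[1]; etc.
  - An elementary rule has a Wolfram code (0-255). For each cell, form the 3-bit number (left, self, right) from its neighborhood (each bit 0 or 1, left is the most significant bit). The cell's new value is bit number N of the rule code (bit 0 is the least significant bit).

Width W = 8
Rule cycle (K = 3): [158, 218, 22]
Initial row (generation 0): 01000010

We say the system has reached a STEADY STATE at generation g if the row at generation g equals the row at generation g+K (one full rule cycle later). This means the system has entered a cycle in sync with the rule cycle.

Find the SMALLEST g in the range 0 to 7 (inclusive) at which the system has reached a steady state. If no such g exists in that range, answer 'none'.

Gen 0: 01000010
Gen 1 (rule 158): 11100111
Gen 2 (rule 218): 11111111
Gen 3 (rule 22): 00000000
Gen 4 (rule 158): 00000000
Gen 5 (rule 218): 00000000
Gen 6 (rule 22): 00000000
Gen 7 (rule 158): 00000000
Gen 8 (rule 218): 00000000
Gen 9 (rule 22): 00000000
Gen 10 (rule 158): 00000000

Answer: 3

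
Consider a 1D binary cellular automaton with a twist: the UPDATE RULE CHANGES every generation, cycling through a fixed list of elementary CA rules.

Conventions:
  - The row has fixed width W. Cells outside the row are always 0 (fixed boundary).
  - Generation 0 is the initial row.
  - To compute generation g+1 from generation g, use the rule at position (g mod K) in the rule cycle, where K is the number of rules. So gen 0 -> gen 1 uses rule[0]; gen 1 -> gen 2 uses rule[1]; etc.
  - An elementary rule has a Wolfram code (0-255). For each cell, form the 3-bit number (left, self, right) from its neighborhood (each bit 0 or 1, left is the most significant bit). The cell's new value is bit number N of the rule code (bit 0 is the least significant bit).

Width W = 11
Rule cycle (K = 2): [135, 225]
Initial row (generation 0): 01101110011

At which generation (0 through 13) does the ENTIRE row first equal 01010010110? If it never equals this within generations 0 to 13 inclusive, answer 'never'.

Gen 0: 01101110011
Gen 1 (rule 135): 10000100100
Gen 2 (rule 225): 00110000001
Gen 3 (rule 135): 11000111111
Gen 4 (rule 225): 01010011111
Gen 5 (rule 135): 11010101110
Gen 6 (rule 225): 01101010110
Gen 7 (rule 135): 10001010000
Gen 8 (rule 225): 00100100111
Gen 9 (rule 135): 11101101010
Gen 10 (rule 225): 01110110100
Gen 11 (rule 135): 10100000101
Gen 12 (rule 225): 01001110010
Gen 13 (rule 135): 11010100110

Answer: never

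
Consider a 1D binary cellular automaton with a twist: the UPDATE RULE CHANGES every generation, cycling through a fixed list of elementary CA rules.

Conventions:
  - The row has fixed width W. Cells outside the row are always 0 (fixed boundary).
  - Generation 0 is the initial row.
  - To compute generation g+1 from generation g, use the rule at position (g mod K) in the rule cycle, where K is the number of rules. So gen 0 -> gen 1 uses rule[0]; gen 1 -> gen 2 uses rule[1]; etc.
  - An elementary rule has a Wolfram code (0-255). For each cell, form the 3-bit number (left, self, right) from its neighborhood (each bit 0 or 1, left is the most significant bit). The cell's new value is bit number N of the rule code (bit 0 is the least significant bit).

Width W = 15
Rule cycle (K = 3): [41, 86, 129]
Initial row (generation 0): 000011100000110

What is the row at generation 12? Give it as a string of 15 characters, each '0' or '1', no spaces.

Gen 0: 000011100000110
Gen 1 (rule 41): 111010001110100
Gen 2 (rule 86): 001011010010110
Gen 3 (rule 129): 100000000000000
Gen 4 (rule 41): 001111111111111
Gen 5 (rule 86): 010000000000001
Gen 6 (rule 129): 000111111111100
Gen 7 (rule 41): 110100000000001
Gen 8 (rule 86): 010110000000011
Gen 9 (rule 129): 000000111111000
Gen 10 (rule 41): 111110100000011
Gen 11 (rule 86): 000010110000101
Gen 12 (rule 129): 111000000110000

Answer: 111000000110000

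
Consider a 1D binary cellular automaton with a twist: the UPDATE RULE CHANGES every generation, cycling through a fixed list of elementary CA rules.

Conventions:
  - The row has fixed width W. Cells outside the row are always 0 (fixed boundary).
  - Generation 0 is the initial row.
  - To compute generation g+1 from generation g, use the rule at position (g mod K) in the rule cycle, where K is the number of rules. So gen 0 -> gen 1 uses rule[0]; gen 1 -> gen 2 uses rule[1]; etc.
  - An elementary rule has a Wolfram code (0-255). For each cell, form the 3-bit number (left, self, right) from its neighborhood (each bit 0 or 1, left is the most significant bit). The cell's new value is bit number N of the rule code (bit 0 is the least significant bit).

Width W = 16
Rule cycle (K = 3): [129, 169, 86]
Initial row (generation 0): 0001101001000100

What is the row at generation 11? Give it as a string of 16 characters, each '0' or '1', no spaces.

Gen 0: 0001101001000100
Gen 1 (rule 129): 1100000000010001
Gen 2 (rule 169): 1001111111000100
Gen 3 (rule 86): 1110000001101110
Gen 4 (rule 129): 0100111100000100
Gen 5 (rule 169): 0000111001110001
Gen 6 (rule 86): 0001001110011011
Gen 7 (rule 129): 1100000100000000
Gen 8 (rule 169): 1001110001111111
Gen 9 (rule 86): 1110011010000001
Gen 10 (rule 129): 0100000000111100
Gen 11 (rule 169): 0001111110111001

Answer: 0001111110111001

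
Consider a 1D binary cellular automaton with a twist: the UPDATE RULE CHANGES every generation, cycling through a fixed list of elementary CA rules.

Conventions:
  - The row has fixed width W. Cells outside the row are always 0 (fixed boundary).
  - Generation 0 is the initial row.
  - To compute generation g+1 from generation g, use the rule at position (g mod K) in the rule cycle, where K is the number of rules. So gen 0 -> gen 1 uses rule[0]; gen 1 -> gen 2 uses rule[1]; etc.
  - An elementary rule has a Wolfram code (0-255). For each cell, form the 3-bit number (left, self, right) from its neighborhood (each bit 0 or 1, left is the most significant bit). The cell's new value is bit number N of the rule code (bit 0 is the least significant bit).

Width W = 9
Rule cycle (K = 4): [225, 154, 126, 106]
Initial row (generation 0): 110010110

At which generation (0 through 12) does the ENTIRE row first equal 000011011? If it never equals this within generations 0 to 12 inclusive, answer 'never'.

Answer: never

Derivation:
Gen 0: 110010110
Gen 1 (rule 225): 010001010
Gen 2 (rule 154): 101010001
Gen 3 (rule 126): 111111011
Gen 4 (rule 106): 100001111
Gen 5 (rule 225): 001100111
Gen 6 (rule 154): 011011110
Gen 7 (rule 126): 111110011
Gen 8 (rule 106): 100010111
Gen 9 (rule 225): 001001011
Gen 10 (rule 154): 010110010
Gen 11 (rule 126): 111111111
Gen 12 (rule 106): 100000001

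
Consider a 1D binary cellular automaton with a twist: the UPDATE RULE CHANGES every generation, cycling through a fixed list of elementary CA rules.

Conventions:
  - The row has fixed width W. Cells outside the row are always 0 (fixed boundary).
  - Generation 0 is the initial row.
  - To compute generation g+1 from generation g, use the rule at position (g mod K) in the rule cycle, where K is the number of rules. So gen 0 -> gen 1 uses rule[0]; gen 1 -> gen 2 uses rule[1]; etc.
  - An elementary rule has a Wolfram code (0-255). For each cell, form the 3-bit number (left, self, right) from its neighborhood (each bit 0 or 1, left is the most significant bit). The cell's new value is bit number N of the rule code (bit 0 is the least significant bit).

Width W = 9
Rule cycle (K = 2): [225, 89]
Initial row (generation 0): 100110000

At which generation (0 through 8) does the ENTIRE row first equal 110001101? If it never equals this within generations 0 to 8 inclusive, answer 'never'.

Gen 0: 100110000
Gen 1 (rule 225): 000010111
Gen 2 (rule 89): 111000101
Gen 3 (rule 225): 011010010
Gen 4 (rule 89): 011001001
Gen 5 (rule 225): 001000000
Gen 6 (rule 89): 100111111
Gen 7 (rule 225): 000011111
Gen 8 (rule 89): 111010001

Answer: never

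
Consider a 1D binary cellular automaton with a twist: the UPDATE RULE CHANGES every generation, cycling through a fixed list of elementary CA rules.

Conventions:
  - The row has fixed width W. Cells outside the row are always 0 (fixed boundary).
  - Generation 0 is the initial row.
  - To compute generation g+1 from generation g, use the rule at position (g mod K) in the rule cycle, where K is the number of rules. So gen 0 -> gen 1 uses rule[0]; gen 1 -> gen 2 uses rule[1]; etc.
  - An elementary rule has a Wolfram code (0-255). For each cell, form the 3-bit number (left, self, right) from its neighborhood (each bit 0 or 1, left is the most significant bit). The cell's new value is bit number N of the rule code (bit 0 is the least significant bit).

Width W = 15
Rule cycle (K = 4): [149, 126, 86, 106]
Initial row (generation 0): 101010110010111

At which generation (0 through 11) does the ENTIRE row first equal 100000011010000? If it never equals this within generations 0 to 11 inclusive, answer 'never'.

Gen 0: 101010110010111
Gen 1 (rule 149): 101010001010010
Gen 2 (rule 126): 111111011111111
Gen 3 (rule 86): 000001000000001
Gen 4 (rule 106): 000010000000010
Gen 5 (rule 149): 111011111111011
Gen 6 (rule 126): 101110000001111
Gen 7 (rule 86): 100011000010001
Gen 8 (rule 106): 000111000100010
Gen 9 (rule 149): 110010110111011
Gen 10 (rule 126): 111111111101111
Gen 11 (rule 86): 000000000100001

Answer: never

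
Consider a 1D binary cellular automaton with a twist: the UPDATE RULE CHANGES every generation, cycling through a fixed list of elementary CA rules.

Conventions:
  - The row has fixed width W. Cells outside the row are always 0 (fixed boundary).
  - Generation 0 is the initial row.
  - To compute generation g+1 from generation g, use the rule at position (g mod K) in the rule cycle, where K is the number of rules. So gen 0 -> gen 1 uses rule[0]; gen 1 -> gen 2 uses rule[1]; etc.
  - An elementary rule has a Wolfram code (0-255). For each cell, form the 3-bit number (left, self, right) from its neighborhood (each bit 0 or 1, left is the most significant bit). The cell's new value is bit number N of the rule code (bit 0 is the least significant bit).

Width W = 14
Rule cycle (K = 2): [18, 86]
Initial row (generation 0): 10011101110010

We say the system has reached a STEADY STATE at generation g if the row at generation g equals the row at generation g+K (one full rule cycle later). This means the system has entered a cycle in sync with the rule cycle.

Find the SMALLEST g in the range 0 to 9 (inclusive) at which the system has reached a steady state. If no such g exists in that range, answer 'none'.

Gen 0: 10011101110010
Gen 1 (rule 18): 01100000001101
Gen 2 (rule 86): 10110000010101
Gen 3 (rule 18): 00001000100000
Gen 4 (rule 86): 00011101110000
Gen 5 (rule 18): 00100000001000
Gen 6 (rule 86): 01110000011100
Gen 7 (rule 18): 10001000100010
Gen 8 (rule 86): 11011101110111
Gen 9 (rule 18): 00000000000000
Gen 10 (rule 86): 00000000000000
Gen 11 (rule 18): 00000000000000

Answer: 9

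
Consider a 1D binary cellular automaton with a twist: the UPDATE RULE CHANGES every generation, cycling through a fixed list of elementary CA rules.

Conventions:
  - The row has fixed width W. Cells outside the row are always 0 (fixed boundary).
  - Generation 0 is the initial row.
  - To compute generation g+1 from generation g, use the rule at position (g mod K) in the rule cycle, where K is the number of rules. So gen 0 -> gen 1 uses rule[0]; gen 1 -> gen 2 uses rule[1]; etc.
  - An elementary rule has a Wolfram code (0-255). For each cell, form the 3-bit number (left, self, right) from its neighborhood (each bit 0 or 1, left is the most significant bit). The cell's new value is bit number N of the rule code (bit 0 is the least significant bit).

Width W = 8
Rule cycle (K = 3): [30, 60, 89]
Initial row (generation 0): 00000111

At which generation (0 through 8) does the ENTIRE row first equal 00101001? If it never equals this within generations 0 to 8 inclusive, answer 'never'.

Answer: never

Derivation:
Gen 0: 00000111
Gen 1 (rule 30): 00001100
Gen 2 (rule 60): 00001010
Gen 3 (rule 89): 11100001
Gen 4 (rule 30): 10010011
Gen 5 (rule 60): 11011010
Gen 6 (rule 89): 11011001
Gen 7 (rule 30): 10010111
Gen 8 (rule 60): 11011100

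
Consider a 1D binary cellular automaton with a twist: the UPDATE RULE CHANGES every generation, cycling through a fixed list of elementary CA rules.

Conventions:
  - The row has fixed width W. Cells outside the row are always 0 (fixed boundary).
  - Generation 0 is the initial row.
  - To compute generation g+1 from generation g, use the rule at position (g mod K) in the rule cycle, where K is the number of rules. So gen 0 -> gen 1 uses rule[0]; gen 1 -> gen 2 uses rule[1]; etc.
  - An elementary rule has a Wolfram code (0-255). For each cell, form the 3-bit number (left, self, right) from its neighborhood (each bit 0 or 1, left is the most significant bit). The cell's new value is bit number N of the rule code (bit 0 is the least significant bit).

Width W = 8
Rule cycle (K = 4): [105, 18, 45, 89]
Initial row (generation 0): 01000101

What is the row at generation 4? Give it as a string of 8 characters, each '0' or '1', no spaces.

Gen 0: 01000101
Gen 1 (rule 105): 00010010
Gen 2 (rule 18): 00101101
Gen 3 (rule 45): 10111011
Gen 4 (rule 89): 00101011

Answer: 00101011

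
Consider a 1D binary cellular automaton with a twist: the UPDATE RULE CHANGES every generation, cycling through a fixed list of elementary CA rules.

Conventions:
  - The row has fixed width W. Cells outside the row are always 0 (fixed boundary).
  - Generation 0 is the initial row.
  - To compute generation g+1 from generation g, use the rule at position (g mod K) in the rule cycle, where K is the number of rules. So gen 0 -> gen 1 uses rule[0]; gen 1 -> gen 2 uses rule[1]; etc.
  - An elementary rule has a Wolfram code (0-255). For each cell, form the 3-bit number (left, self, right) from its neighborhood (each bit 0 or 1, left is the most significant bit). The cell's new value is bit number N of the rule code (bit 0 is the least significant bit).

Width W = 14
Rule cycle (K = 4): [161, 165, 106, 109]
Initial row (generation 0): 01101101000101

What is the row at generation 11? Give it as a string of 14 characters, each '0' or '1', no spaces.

Gen 0: 01101101000101
Gen 1 (rule 161): 00010010010010
Gen 2 (rule 165): 11010010010010
Gen 3 (rule 106): 11100100100100
Gen 4 (rule 109): 10100100100101
Gen 5 (rule 161): 01000000000010
Gen 6 (rule 165): 01011111111010
Gen 7 (rule 106): 10110000001100
Gen 8 (rule 109): 11110111101101
Gen 9 (rule 161): 01101011010010
Gen 10 (rule 165): 00011100110010
Gen 11 (rule 106): 00110101110100

Answer: 00110101110100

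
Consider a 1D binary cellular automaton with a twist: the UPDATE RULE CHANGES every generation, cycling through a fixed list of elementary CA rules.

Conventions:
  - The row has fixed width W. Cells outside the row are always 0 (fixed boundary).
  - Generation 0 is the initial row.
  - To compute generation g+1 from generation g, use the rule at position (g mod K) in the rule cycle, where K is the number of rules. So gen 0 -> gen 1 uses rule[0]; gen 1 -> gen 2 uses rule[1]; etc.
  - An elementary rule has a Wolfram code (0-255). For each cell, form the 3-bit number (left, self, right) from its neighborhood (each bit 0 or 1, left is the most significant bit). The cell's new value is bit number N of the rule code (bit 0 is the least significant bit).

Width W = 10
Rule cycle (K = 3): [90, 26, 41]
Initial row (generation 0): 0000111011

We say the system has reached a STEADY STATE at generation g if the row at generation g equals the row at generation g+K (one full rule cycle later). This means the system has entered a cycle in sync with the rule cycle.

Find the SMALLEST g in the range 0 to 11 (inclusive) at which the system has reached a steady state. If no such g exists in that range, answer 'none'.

Answer: 2

Derivation:
Gen 0: 0000111011
Gen 1 (rule 90): 0001101011
Gen 2 (rule 26): 0011000010
Gen 3 (rule 41): 1010011000
Gen 4 (rule 90): 0001111100
Gen 5 (rule 26): 0011000010
Gen 6 (rule 41): 1010011000
Gen 7 (rule 90): 0001111100
Gen 8 (rule 26): 0011000010
Gen 9 (rule 41): 1010011000
Gen 10 (rule 90): 0001111100
Gen 11 (rule 26): 0011000010
Gen 12 (rule 41): 1010011000
Gen 13 (rule 90): 0001111100
Gen 14 (rule 26): 0011000010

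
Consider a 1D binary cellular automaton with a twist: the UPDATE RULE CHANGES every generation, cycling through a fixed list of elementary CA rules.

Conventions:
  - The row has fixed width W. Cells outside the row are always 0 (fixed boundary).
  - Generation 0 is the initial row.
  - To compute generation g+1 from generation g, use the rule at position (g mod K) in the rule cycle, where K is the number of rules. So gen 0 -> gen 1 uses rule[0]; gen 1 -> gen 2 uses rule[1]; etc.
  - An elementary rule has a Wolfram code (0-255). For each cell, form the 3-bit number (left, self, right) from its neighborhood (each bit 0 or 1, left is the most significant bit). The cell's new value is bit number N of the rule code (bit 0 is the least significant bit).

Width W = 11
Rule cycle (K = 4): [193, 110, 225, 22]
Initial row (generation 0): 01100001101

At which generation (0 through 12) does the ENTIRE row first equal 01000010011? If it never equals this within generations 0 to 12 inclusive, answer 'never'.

Answer: 11

Derivation:
Gen 0: 01100001101
Gen 1 (rule 193): 00101100100
Gen 2 (rule 110): 01111101100
Gen 3 (rule 225): 00111110101
Gen 4 (rule 22): 01000000101
Gen 5 (rule 193): 00011110000
Gen 6 (rule 110): 00110010000
Gen 7 (rule 225): 10010000111
Gen 8 (rule 22): 11111001000
Gen 9 (rule 193): 01111000011
Gen 10 (rule 110): 11001000111
Gen 11 (rule 225): 01000010011
Gen 12 (rule 22): 11100111100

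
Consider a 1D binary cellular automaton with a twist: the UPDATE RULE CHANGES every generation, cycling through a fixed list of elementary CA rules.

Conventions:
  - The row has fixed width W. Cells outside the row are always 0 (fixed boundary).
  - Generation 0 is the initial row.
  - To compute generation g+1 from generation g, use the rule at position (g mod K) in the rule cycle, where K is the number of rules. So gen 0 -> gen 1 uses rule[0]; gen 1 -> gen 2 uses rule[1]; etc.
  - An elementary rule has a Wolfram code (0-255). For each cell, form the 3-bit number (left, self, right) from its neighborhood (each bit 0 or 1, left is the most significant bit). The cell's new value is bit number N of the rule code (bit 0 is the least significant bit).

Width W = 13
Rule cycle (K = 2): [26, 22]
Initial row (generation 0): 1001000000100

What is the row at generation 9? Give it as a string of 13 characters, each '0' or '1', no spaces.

Answer: 1100000100110

Derivation:
Gen 0: 1001000000100
Gen 1 (rule 26): 0110100001010
Gen 2 (rule 22): 1000110011011
Gen 3 (rule 26): 0101101110010
Gen 4 (rule 22): 1100000001111
Gen 5 (rule 26): 1010000011000
Gen 6 (rule 22): 1011000100100
Gen 7 (rule 26): 0010101011010
Gen 8 (rule 22): 0110101000011
Gen 9 (rule 26): 1100000100110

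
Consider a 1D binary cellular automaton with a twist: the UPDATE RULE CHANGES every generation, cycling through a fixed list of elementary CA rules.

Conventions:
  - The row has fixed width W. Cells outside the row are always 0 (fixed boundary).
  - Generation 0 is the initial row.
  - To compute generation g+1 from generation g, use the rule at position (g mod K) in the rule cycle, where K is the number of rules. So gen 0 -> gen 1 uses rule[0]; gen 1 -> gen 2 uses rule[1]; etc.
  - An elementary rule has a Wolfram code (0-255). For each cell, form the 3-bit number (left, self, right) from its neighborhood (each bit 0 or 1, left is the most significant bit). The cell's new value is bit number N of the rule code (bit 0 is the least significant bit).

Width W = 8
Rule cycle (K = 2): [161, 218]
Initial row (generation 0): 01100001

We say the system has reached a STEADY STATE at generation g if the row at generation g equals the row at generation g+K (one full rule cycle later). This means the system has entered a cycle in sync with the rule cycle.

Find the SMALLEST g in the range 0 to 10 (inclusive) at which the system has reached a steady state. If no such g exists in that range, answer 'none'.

Answer: 4

Derivation:
Gen 0: 01100001
Gen 1 (rule 161): 00001100
Gen 2 (rule 218): 00011110
Gen 3 (rule 161): 11001100
Gen 4 (rule 218): 11111110
Gen 5 (rule 161): 01111100
Gen 6 (rule 218): 11111110
Gen 7 (rule 161): 01111100
Gen 8 (rule 218): 11111110
Gen 9 (rule 161): 01111100
Gen 10 (rule 218): 11111110
Gen 11 (rule 161): 01111100
Gen 12 (rule 218): 11111110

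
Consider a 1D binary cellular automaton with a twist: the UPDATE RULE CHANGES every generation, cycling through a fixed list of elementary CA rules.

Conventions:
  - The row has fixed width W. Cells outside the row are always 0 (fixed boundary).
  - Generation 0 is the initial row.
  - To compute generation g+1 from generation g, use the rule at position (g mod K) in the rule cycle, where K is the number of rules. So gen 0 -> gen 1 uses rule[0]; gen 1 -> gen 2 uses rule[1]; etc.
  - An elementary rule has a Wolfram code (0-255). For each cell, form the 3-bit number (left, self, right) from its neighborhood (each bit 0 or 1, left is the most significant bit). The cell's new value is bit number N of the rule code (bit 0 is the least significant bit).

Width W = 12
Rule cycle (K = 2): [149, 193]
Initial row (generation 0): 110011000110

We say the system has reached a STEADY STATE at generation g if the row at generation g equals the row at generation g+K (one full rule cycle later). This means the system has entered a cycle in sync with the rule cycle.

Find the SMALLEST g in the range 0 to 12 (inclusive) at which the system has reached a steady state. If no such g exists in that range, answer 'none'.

Answer: none

Derivation:
Gen 0: 110011000110
Gen 1 (rule 149): 001000110001
Gen 2 (rule 193): 100010010100
Gen 3 (rule 149): 111011010111
Gen 4 (rule 193): 011001000011
Gen 5 (rule 149): 000101111000
Gen 6 (rule 193): 110000111011
Gen 7 (rule 149): 001110010000
Gen 8 (rule 193): 100110000111
Gen 9 (rule 149): 110001110010
Gen 10 (rule 193): 010100110000
Gen 11 (rule 149): 010110001111
Gen 12 (rule 193): 000010100111
Gen 13 (rule 149): 111010110010
Gen 14 (rule 193): 011000010000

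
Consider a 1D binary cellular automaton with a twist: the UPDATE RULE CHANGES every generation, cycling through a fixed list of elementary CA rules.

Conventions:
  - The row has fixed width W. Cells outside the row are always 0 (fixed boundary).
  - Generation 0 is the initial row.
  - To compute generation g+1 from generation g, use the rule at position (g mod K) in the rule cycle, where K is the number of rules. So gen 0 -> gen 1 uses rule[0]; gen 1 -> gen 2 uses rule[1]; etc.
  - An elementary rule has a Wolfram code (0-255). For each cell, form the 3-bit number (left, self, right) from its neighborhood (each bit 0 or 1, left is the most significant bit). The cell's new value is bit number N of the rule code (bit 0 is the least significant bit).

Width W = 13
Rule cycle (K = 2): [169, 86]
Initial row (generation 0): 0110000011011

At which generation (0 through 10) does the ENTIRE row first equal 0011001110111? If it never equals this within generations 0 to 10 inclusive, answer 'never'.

Gen 0: 0110000011011
Gen 1 (rule 169): 0100111010110
Gen 2 (rule 86): 1111001010011
Gen 3 (rule 169): 1110000100010
Gen 4 (rule 86): 0011001110111
Gen 5 (rule 169): 1010001101110
Gen 6 (rule 86): 1011010100011
Gen 7 (rule 169): 0110101001010
Gen 8 (rule 86): 1010101111011
Gen 9 (rule 169): 0101011110110
Gen 10 (rule 86): 1101000010011

Answer: 4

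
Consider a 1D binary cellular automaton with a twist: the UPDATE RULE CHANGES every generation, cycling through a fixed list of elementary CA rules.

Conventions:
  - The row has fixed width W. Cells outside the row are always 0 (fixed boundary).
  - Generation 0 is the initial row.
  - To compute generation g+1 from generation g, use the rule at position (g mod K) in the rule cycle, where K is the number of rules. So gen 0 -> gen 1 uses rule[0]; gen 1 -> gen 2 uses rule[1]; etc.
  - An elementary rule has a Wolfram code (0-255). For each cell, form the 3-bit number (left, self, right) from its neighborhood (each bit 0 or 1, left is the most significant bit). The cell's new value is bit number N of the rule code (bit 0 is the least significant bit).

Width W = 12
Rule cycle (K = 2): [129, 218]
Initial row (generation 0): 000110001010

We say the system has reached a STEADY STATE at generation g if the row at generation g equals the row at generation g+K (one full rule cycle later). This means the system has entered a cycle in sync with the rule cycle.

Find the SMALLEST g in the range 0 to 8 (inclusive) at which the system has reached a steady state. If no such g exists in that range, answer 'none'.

Answer: 8

Derivation:
Gen 0: 000110001010
Gen 1 (rule 129): 110000100000
Gen 2 (rule 218): 111001010000
Gen 3 (rule 129): 010000000111
Gen 4 (rule 218): 101000001111
Gen 5 (rule 129): 000011100110
Gen 6 (rule 218): 000111111111
Gen 7 (rule 129): 110011111110
Gen 8 (rule 218): 111111111111
Gen 9 (rule 129): 011111111110
Gen 10 (rule 218): 111111111111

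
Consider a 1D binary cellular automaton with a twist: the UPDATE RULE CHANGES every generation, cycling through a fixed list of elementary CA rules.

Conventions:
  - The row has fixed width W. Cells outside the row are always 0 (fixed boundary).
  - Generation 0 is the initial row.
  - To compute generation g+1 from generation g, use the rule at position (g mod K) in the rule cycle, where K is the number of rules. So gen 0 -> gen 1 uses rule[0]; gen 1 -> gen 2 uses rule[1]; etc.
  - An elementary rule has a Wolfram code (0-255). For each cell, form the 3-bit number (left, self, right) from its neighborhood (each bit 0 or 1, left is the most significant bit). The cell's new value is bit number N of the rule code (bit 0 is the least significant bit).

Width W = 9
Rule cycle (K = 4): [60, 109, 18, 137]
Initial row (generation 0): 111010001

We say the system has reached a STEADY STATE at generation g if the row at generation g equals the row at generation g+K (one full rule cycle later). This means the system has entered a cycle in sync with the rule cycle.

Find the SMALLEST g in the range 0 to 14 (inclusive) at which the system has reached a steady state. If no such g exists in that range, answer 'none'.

Gen 0: 111010001
Gen 1 (rule 60): 100111001
Gen 2 (rule 109): 100101001
Gen 3 (rule 18): 011000110
Gen 4 (rule 137): 010010100
Gen 5 (rule 60): 011011110
Gen 6 (rule 109): 011110010
Gen 7 (rule 18): 100001101
Gen 8 (rule 137): 001101000
Gen 9 (rule 60): 001011100
Gen 10 (rule 109): 101110101
Gen 11 (rule 18): 000000000
Gen 12 (rule 137): 111111111
Gen 13 (rule 60): 100000000
Gen 14 (rule 109): 101111111
Gen 15 (rule 18): 000000000
Gen 16 (rule 137): 111111111
Gen 17 (rule 60): 100000000
Gen 18 (rule 109): 101111111

Answer: 11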